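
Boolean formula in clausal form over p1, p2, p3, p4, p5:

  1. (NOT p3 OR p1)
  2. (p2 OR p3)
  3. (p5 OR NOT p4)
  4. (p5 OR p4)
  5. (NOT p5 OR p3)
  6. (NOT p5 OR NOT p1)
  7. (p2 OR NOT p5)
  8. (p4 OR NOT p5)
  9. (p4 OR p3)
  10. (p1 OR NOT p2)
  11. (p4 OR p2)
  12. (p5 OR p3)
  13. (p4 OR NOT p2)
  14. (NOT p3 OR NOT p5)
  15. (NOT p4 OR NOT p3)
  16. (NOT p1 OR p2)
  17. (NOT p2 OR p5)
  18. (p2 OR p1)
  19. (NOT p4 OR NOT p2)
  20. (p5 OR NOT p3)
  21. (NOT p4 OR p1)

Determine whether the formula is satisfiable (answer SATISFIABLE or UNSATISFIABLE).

UNSATISFIABLE

p5 = True:
  propagation gives p3=True; an empty clause results — contradiction.
p5 = False:
  propagation gives p4=False; an empty clause results — contradiction.
Every branch closes, so no satisfying assignment exists.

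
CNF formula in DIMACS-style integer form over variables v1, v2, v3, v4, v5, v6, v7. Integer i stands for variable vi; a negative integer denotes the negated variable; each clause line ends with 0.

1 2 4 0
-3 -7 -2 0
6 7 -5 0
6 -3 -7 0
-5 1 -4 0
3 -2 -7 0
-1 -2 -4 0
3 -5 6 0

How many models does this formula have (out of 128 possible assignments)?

45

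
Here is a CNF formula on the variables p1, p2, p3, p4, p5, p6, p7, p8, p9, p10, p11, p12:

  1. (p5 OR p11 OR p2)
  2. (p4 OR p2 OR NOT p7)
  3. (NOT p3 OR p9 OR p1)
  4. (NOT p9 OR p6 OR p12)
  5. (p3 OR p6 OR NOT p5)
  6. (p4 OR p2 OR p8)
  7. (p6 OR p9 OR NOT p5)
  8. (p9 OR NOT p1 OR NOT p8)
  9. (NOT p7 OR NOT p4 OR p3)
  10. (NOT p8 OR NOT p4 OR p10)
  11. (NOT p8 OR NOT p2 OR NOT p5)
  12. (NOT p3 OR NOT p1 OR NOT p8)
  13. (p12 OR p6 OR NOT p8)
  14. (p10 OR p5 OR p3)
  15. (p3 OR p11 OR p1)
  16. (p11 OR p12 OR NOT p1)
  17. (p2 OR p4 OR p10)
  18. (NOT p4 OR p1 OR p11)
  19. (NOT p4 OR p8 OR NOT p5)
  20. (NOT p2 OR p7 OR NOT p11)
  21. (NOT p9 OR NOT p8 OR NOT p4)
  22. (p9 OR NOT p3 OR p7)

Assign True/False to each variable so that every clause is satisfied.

Pure literal: p10 appears only positively; assign p10 = True.
p12 occurs only positively in the remaining clauses — set p12 = True.
Branch on p1: take p1 = False.
Set p2 = True and propagate.
The remaining clauses are satisfied by p3 = True, p4 = False, p5 = True, p6 = False, p7 = False, p8 = False, p9 = True, p11 = False.

p1 = False  p2 = True  p3 = True  p4 = False  p5 = True  p6 = False  p7 = False  p8 = False  p9 = True  p10 = True  p11 = False  p12 = True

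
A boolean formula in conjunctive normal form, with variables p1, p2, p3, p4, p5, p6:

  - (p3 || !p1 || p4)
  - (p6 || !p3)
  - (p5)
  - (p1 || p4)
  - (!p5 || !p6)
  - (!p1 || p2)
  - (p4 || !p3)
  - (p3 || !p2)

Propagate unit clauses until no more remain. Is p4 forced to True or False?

True

(p5) stands alone — p5 = True.
(!p5 || !p6) with p5 = True leaves only !p6, so p6 = False.
From (!p3 || p6) and p6 = False: p3 = False.
(p3 || !p2): since p3 = False, the clause reduces to (!p2). p2 = False.
From (!p1 || p2) and p2 = False: p1 = False.
In (p1 || p4), p1 is now false; p4 must hold, so p4 = True.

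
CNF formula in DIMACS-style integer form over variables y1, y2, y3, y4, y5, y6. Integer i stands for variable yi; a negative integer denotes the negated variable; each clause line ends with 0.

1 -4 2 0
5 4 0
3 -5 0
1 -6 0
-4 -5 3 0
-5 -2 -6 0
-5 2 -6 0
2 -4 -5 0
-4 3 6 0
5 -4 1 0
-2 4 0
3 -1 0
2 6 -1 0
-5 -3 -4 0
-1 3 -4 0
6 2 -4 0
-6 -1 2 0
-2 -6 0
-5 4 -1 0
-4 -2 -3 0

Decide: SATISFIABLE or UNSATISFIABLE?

SATISFIABLE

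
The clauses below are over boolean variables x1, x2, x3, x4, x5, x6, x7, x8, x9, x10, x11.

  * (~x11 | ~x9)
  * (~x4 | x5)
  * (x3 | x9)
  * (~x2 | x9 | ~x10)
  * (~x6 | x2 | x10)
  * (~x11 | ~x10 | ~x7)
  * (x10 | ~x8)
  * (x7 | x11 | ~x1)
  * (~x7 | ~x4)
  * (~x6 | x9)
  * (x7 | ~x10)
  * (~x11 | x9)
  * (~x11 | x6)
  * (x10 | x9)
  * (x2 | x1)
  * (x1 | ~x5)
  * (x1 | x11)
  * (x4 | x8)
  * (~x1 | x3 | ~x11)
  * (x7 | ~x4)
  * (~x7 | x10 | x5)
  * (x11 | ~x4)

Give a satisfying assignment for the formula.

x1 = True, x2 = True, x3 = True, x4 = False, x5 = False, x6 = True, x7 = True, x8 = True, x9 = True, x10 = True, x11 = False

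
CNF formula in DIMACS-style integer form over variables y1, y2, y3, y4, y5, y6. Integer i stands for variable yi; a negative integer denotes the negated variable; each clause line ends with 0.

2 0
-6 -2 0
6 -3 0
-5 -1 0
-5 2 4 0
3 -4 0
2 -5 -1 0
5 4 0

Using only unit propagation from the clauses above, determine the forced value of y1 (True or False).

(y2) stands alone — y2 = True.
(!y2 || !y6): since y2 = True, the clause reduces to (!y6). y6 = False.
In (y6 || !y3), y6 is now false; !y3 must hold, so y3 = False.
(y3 || !y4): since y3 = False, the clause reduces to (!y4). y4 = False.
(y5 || y4): since y4 = False, the clause reduces to (y5). y5 = True.
In (!y1 || !y5), !y5 is now false; !y1 must hold, so y1 = False.

False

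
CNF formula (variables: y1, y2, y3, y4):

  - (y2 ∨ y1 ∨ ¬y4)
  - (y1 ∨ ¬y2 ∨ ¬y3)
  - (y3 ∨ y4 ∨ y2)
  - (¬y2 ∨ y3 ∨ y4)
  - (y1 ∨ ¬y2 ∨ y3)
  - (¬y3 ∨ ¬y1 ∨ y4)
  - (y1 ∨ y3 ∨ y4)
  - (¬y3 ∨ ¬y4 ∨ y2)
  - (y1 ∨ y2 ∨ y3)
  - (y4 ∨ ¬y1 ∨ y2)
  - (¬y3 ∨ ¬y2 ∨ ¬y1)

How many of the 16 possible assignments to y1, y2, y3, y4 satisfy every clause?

The models are:
  y1=F y2=F y3=T y4=F
  y1=T y2=F y3=F y4=T
  y1=T y2=T y3=F y4=T
That's 3 in total.

3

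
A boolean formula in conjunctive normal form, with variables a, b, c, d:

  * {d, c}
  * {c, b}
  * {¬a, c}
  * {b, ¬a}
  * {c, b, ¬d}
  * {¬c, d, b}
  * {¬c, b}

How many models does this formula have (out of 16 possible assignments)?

The models are:
  a=0 b=1 c=0 d=1
  a=0 b=1 c=1 d=0
  a=0 b=1 c=1 d=1
  a=1 b=1 c=1 d=0
  a=1 b=1 c=1 d=1
Count: 5.

5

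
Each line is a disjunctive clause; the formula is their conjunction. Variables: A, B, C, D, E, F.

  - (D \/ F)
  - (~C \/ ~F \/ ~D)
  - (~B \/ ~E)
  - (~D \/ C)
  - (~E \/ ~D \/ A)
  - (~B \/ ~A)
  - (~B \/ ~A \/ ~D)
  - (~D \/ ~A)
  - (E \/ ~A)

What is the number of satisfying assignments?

10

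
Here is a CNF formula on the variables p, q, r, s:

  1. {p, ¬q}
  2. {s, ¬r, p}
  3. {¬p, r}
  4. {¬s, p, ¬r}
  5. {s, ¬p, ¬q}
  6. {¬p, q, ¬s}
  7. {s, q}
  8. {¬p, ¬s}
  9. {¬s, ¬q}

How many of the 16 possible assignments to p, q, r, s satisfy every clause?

1

The models are:
  p=0 q=0 r=0 s=1
That's 1 in total.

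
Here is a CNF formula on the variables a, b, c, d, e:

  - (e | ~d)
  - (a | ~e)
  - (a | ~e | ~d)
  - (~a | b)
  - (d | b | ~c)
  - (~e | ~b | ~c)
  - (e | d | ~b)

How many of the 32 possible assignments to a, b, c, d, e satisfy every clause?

Satisfying assignments:
  a=0 b=0 c=0 d=0 e=0
  a=1 b=1 c=0 d=0 e=1
  a=1 b=1 c=0 d=1 e=1
That's 3 in total.

3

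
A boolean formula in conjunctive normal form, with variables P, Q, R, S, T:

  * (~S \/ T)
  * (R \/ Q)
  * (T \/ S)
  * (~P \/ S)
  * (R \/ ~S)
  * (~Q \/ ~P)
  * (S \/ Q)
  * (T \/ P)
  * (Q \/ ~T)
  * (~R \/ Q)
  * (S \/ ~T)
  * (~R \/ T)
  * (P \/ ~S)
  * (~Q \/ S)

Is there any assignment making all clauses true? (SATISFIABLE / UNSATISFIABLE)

UNSATISFIABLE

S = True:
  propagation gives T=True, R=True, Q=True, P=False; an empty clause results — contradiction.
S = False:
  propagation gives T=True; an empty clause results — contradiction.
Every branch closes, so no satisfying assignment exists.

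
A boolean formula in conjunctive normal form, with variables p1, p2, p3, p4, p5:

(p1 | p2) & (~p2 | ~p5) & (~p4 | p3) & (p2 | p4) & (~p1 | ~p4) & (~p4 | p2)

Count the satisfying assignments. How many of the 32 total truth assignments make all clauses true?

Satisfying assignments:
  p1=0 p2=1 p3=0 p4=0 p5=0
  p1=0 p2=1 p3=1 p4=0 p5=0
  p1=0 p2=1 p3=1 p4=1 p5=0
  p1=1 p2=1 p3=0 p4=0 p5=0
  p1=1 p2=1 p3=1 p4=0 p5=0
That's 5 in total.

5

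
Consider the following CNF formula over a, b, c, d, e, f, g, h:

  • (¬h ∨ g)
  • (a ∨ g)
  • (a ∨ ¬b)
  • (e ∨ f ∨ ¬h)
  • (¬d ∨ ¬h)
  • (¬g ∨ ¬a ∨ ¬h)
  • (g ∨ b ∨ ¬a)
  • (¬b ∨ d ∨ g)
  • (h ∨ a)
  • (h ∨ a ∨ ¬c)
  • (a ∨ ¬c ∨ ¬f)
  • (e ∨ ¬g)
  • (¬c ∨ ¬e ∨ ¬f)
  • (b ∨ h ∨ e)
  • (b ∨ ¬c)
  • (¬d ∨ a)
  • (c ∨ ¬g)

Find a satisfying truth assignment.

a=True  b=True  c=True  d=True  e=False  f=False  g=False  h=False

Try a = True.
Set b = True and propagate.
Branch on c: take c = True.
The remaining clauses are satisfied by d = True, e = False, f = False, g = False, h = False.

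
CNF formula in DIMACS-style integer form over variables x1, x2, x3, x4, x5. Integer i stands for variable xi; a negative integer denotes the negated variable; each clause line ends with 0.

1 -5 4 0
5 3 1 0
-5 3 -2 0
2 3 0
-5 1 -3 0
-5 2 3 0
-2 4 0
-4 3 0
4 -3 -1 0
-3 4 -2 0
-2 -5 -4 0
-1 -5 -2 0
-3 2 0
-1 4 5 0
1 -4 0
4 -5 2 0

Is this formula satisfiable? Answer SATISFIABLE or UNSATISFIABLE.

Try x1 = True.
Branch on x2: take x2 = True.
  then x4 is forced to True.
  then x3 is forced to True.
  then x5 is forced to False.
Every clause has at least one true literal under this assignment.
So x1=True, x2=True, x3=True, x4=True, x5=False is a satisfying assignment.

SATISFIABLE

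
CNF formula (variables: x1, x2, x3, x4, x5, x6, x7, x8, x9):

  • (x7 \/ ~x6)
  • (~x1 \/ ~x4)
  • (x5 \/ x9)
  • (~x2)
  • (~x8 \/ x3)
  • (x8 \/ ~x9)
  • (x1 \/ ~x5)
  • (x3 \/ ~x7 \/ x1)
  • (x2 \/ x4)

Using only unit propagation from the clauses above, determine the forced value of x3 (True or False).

True

Unit clause (~x2) sets x2 = False.
(x2 \/ x4) with x2 = False leaves only x4, so x4 = True.
In (~x4 \/ ~x1), ~x4 is now false; ~x1 must hold, so x1 = False.
From (x1 \/ ~x5) and x1 = False: x5 = False.
In (x9 \/ x5), x5 is now false; x9 must hold, so x9 = True.
(x8 \/ ~x9): since x9 = True, the clause reduces to (x8). x8 = True.
In (~x8 \/ x3), ~x8 is now false; x3 must hold, so x3 = True.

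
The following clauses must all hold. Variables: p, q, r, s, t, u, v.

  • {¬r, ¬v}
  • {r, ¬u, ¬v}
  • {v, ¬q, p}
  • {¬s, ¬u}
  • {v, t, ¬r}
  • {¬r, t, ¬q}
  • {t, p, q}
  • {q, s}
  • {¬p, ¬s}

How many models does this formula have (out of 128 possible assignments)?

15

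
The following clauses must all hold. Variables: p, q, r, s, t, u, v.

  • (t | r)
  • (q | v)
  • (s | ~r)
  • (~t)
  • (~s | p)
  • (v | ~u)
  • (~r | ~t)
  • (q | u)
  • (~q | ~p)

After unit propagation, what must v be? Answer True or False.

(~t) stands alone — t = False.
(r | t) with t = False leaves only r, so r = True.
(s | ~r): since r = True, the clause reduces to (s). s = True.
In (~s | p), ~s is now false; p must hold, so p = True.
(~q | ~p) with p = True leaves only ~q, so q = False.
From (q | v) and q = False: v = True.

True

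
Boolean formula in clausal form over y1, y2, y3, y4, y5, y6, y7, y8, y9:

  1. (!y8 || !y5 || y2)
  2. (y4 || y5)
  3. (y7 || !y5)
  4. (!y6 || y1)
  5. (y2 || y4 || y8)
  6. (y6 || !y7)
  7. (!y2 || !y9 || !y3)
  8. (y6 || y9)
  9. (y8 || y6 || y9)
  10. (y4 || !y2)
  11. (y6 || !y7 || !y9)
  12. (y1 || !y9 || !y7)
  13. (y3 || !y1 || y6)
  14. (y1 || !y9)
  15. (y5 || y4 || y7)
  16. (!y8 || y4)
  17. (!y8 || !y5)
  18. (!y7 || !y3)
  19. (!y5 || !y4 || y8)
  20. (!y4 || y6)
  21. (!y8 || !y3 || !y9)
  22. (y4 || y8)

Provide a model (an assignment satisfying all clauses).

y1=1, y2=1, y3=0, y4=1, y5=0, y6=1, y7=0, y8=1, y9=1

Check each clause:
  1. (y2 || !y5 || !y8) — y2 is true.
  2. (y4 || y5) — y4 is true.
  3. (y7 || !y5) — !y5 is true.
  4. (!y6 || y1) — y1 is true.
  5. (y2 || y4 || y8) — y8 is true.
  6. (y6 || !y7) — !y7 is true.
  7. (!y2 || !y3 || !y9) — !y3 is true.
  8. (y6 || y9) — y9 is true.
  9. (y6 || y8 || y9) — y8 is true.
  10. (y4 || !y2) — y4 is true.
  11. (y6 || !y7 || !y9) — !y7 is true.
  12. (y1 || !y9 || !y7) — !y7 is true.
  13. (!y1 || y3 || y6) — y6 is true.
  14. (!y9 || y1) — y1 is true.
  15. (y5 || y4 || y7) — y4 is true.
  16. (!y8 || y4) — y4 is true.
  17. (!y8 || !y5) — !y5 is true.
  18. (!y7 || !y3) — !y7 is true.
  19. (!y4 || !y5 || y8) — y8 is true.
  20. (!y4 || y6) — y6 is true.
  21. (!y3 || !y8 || !y9) — !y3 is true.
  22. (y8 || y4) — y8 is true.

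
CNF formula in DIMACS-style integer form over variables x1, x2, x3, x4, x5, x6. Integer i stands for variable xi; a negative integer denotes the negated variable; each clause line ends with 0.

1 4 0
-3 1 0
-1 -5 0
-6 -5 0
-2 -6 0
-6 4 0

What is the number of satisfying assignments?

15

Case analysis on x1 and x6:
  x1=T, x6=T: remaining (x2,x3,x4,x5) ∈ {(F,F,T,F); (F,T,T,F)} — 2.
  x1=T, x6=F: forces x5=F; x2, x3, x4 free → 2^3 = 8.
  x1=F, x6=T: remaining (x2,x3,x4,x5) ∈ {(F,F,T,F)} — 1.
  x1=F, x6=F: remaining (x2,x3,x4,x5) ∈ {(F,F,T,F); (F,F,T,T); (T,F,T,F); (T,F,T,T)} — 4.
Total: 2 + 8 + 1 + 4 = 15.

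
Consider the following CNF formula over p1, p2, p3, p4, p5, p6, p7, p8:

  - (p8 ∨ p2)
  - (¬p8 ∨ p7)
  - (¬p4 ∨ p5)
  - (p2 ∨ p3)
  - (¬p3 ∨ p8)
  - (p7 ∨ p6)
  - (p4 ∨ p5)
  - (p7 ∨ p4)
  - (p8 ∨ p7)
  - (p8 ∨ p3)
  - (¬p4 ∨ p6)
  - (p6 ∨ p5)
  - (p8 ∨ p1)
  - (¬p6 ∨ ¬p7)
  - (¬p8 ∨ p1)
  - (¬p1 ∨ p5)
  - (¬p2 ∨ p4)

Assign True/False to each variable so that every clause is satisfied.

p1 = True, p2 = False, p3 = True, p4 = False, p5 = True, p6 = False, p7 = True, p8 = True

Check each clause:
  1. (p2 ∨ p8) — p8 is true.
  2. (p7 ∨ ¬p8) — p7 is true.
  3. (¬p4 ∨ p5) — ¬p4 is true.
  4. (p2 ∨ p3) — p3 is true.
  5. (¬p3 ∨ p8) — p8 is true.
  6. (p7 ∨ p6) — p7 is true.
  7. (p4 ∨ p5) — p5 is true.
  8. (p4 ∨ p7) — p7 is true.
  9. (p7 ∨ p8) — p8 is true.
  10. (p3 ∨ p8) — p8 is true.
  11. (¬p4 ∨ p6) — ¬p4 is true.
  12. (p6 ∨ p5) — p5 is true.
  13. (p1 ∨ p8) — p8 is true.
  14. (¬p6 ∨ ¬p7) — ¬p6 is true.
  15. (¬p8 ∨ p1) — p1 is true.
  16. (p5 ∨ ¬p1) — p5 is true.
  17. (¬p2 ∨ p4) — ¬p2 is true.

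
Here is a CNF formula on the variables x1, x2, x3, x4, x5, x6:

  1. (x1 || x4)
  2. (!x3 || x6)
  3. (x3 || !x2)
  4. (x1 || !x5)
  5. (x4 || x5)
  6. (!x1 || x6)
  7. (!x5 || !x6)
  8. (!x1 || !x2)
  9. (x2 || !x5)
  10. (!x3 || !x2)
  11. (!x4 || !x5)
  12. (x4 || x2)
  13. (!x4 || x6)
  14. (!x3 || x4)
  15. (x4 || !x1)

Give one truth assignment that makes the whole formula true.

x1=T, x2=F, x3=T, x4=T, x5=F, x6=T

Check each clause:
  1. (x1 || x4) — x1 is true.
  2. (!x3 || x6) — x6 is true.
  3. (x3 || !x2) — x3 is true.
  4. (!x5 || x1) — x1 is true.
  5. (x5 || x4) — x4 is true.
  6. (!x1 || x6) — x6 is true.
  7. (!x6 || !x5) — !x5 is true.
  8. (!x2 || !x1) — !x2 is true.
  9. (!x5 || x2) — !x5 is true.
  10. (!x2 || !x3) — !x2 is true.
  11. (!x5 || !x4) — !x5 is true.
  12. (x2 || x4) — x4 is true.
  13. (x6 || !x4) — x6 is true.
  14. (!x3 || x4) — x4 is true.
  15. (x4 || !x1) — x4 is true.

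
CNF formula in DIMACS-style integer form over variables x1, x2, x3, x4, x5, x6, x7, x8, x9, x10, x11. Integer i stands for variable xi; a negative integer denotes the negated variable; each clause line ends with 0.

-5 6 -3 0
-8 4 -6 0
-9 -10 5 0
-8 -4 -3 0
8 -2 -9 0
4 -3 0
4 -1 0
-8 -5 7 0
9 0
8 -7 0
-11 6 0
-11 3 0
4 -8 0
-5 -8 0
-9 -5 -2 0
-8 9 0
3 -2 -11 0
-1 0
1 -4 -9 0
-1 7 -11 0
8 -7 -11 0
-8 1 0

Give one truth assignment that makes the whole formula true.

x1 = 0, x2 = 0, x3 = 0, x4 = 0, x5 = 1, x6 = 0, x7 = 0, x8 = 0, x9 = 1, x10 = 0, x11 = 0

Unit propagation: (x9) forces x9 = True.
Unit propagation: (¬x1) forces x1 = False.
The clause (¬x4) is unit: x4 must be False.
Unit propagation: (¬x3) forces x3 = False.
Unit propagation: (¬x11) forces x11 = False.
The clause (¬x8) is unit: x8 must be False.
(¬x2) is a unit clause, so x2 = False.
Unit propagation: (¬x7) forces x7 = False.
Pure literal: x5 appears only positively; assign x5 = True.
x10 occurs only negated in the remaining clauses — set x10 = False.
x6 is now unconstrained; take x6 = False.
Every clause has at least one true literal under this assignment.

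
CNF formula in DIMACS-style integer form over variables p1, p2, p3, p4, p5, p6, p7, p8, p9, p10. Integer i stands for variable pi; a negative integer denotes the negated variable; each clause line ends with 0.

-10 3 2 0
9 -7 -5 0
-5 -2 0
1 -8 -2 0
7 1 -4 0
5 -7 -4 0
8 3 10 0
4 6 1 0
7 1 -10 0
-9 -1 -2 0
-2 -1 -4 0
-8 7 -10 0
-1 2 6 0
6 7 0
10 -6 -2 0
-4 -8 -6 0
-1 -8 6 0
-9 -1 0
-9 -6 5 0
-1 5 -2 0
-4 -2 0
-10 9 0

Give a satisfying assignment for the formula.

p1 = True, p2 = False, p3 = True, p4 = False, p5 = False, p6 = True, p7 = True, p8 = False, p9 = False, p10 = False

Pure literal: p3 appears only positively; assign p3 = True.
Branch on p1: take p1 = True.
  then p9 is forced to False.
  then p10 is forced to False.
For the remaining variables, p2 = False, p4 = False, p5 = False, p6 = True, p7 = True, p8 = False works.
Every clause has at least one true literal under this assignment.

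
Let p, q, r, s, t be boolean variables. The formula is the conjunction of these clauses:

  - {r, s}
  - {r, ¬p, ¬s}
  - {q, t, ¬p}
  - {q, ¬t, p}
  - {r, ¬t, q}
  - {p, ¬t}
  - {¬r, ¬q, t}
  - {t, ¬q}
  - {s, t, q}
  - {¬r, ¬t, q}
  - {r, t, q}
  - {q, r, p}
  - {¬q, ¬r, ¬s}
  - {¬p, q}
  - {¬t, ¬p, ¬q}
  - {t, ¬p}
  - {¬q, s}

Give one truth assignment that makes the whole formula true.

p=F, q=F, r=T, s=T, t=F

Set p = False and propagate.
  then t is forced to False.
  then q is forced to False.
  then s is forced to True.
  then r is forced to True.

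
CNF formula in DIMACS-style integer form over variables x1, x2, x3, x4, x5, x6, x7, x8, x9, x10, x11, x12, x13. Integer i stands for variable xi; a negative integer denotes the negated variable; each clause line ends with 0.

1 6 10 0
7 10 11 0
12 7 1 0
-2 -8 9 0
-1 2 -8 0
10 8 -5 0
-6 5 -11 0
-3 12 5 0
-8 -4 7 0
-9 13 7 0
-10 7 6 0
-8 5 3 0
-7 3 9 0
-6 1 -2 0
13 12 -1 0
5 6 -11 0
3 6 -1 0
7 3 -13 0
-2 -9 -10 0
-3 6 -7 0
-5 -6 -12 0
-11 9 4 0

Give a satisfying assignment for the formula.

Try x1 = False.
Set x2 = False and propagate.
The remaining clauses are satisfied by x3 = True, x4 = False, x5 = True, x6 = True, x7 = True, x8 = False, x9 = False, x10 = True, x11 = False, x12 = False, x13 = True.
Every clause has at least one true literal under this assignment.
Check each clause:
  1. (x6 ∨ x10 ∨ x1) — x10 is true.
  2. (x11 ∨ x10 ∨ x7) — x10 is true.
  3. (x12 ∨ x1 ∨ x7) — x7 is true.
  4. (¬x2 ∨ x9 ∨ ¬x8) — ¬x8 is true.
  5. (¬x8 ∨ ¬x1 ∨ x2) — ¬x8 is true.
  6. (x10 ∨ ¬x5 ∨ x8) — x10 is true.
  7. (x5 ∨ ¬x6 ∨ ¬x11) — ¬x11 is true.
  8. (x12 ∨ x5 ∨ ¬x3) — x5 is true.
  9. (¬x8 ∨ ¬x4 ∨ x7) — ¬x8 is true.
  10. (¬x9 ∨ x7 ∨ x13) — x7 is true.
  11. (¬x10 ∨ x7 ∨ x6) — x7 is true.
  12. (¬x8 ∨ x5 ∨ x3) — ¬x8 is true.
  13. (x3 ∨ x9 ∨ ¬x7) — x3 is true.
  14. (x1 ∨ ¬x6 ∨ ¬x2) — ¬x2 is true.
  15. (x12 ∨ ¬x1 ∨ x13) — x13 is true.
  16. (¬x11 ∨ x5 ∨ x6) — x5 is true.
  17. (¬x1 ∨ x3 ∨ x6) — x3 is true.
  18. (x3 ∨ x7 ∨ ¬x13) — x3 is true.
  19. (¬x10 ∨ ¬x9 ∨ ¬x2) — ¬x9 is true.
  20. (x6 ∨ ¬x7 ∨ ¬x3) — x6 is true.
  21. (¬x5 ∨ ¬x12 ∨ ¬x6) — ¬x12 is true.
  22. (¬x11 ∨ x9 ∨ x4) — ¬x11 is true.

x1 = F, x2 = F, x3 = T, x4 = F, x5 = T, x6 = T, x7 = T, x8 = F, x9 = F, x10 = T, x11 = F, x12 = F, x13 = T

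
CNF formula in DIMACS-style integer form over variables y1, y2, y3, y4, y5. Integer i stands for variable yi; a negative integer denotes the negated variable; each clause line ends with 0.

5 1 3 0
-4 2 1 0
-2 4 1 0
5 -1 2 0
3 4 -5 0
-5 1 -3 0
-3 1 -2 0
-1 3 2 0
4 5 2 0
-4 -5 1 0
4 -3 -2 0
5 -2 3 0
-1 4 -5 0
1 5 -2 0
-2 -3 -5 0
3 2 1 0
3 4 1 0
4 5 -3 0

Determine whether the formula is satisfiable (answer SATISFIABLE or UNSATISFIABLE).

SATISFIABLE

Set y1 = True and propagate.
Try y2 = True.
For the remaining variables, y3 = False, y4 = True, y5 = True works.
Every clause has at least one true literal under this assignment.
So y1 = T, y2 = T, y3 = F, y4 = T, y5 = T is a satisfying assignment.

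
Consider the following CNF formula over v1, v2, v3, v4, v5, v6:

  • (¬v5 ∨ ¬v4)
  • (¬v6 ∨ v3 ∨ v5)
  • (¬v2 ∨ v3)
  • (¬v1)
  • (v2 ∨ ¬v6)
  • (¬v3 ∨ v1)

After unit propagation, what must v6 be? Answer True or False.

False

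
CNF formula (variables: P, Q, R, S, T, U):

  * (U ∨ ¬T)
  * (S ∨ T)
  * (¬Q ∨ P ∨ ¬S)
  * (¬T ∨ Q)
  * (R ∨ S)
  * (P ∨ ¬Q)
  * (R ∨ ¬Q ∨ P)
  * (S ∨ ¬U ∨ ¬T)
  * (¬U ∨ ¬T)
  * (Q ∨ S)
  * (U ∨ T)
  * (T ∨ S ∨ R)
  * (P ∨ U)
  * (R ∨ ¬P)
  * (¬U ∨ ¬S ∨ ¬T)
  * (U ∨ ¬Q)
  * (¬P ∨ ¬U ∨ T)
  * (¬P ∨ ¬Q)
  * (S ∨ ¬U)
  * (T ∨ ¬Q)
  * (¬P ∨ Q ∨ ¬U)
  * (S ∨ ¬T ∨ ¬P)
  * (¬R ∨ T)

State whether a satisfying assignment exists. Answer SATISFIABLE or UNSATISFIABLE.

SATISFIABLE

Try P = False.
  then Q is forced to False.
  then T is forced to False.
  then S is forced to True.
  then U is forced to True.
  then R is forced to False.
So P=0, Q=0, R=0, S=1, T=0, U=1 is a satisfying assignment.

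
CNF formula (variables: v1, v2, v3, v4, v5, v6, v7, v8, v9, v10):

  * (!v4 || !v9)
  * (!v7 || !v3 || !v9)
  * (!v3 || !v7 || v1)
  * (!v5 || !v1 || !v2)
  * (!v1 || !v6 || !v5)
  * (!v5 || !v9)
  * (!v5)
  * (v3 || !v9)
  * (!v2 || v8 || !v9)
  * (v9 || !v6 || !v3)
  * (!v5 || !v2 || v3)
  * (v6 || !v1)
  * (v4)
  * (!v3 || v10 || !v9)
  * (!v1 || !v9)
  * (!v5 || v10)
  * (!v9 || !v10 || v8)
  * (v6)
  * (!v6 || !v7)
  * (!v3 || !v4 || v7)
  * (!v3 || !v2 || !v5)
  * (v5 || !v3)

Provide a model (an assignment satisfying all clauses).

v1=False, v2=False, v3=False, v4=True, v5=False, v6=True, v7=False, v8=False, v9=False, v10=True

Check each clause:
  1. (!v4 || !v9) — !v9 is true.
  2. (!v9 || !v3 || !v7) — !v7 is true.
  3. (!v3 || v1 || !v7) — !v3 is true.
  4. (!v1 || !v5 || !v2) — !v5 is true.
  5. (!v6 || !v5 || !v1) — !v5 is true.
  6. (!v9 || !v5) — !v5 is true.
  7. (!v5) — !v5 is true.
  8. (v3 || !v9) — !v9 is true.
  9. (v8 || !v9 || !v2) — !v2 is true.
  10. (!v6 || !v3 || v9) — !v3 is true.
  11. (!v5 || v3 || !v2) — !v2 is true.
  12. (v6 || !v1) — v6 is true.
  13. (v4) — v4 is true.
  14. (!v9 || v10 || !v3) — v10 is true.
  15. (!v1 || !v9) — !v1 is true.
  16. (v10 || !v5) — v10 is true.
  17. (v8 || !v9 || !v10) — !v9 is true.
  18. (v6) — v6 is true.
  19. (!v7 || !v6) — !v7 is true.
  20. (!v3 || !v4 || v7) — !v3 is true.
  21. (!v5 || !v2 || !v3) — !v5 is true.
  22. (!v3 || v5) — !v3 is true.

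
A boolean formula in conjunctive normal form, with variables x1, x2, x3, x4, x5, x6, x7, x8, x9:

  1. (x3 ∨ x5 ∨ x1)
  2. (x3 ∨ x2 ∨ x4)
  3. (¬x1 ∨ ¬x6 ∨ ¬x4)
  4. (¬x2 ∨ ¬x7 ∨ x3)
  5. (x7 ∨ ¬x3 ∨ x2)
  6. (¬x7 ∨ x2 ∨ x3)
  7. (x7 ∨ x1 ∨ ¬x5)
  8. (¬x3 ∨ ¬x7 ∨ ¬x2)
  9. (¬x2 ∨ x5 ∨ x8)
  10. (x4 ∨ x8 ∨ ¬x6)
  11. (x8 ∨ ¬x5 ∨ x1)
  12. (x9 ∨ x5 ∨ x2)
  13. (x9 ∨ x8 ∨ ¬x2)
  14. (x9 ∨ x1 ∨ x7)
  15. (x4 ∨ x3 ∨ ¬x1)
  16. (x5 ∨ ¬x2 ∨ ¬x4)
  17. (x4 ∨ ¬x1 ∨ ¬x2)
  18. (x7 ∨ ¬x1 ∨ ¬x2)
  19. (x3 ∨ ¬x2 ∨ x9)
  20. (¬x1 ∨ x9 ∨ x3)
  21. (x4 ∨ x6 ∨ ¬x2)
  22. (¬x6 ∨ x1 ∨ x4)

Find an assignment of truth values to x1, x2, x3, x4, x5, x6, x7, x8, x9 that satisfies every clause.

x1=0, x2=0, x3=1, x4=1, x5=1, x6=0, x7=1, x8=1, x9=1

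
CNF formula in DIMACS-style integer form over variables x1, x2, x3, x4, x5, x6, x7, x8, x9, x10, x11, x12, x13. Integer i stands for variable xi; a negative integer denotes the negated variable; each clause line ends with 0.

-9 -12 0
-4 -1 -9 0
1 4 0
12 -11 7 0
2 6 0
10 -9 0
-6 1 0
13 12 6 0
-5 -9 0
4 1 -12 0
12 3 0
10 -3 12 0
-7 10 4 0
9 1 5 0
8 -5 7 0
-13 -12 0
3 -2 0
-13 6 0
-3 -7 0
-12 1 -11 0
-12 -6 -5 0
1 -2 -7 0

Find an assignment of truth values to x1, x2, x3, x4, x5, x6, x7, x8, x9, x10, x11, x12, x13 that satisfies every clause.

x1=T, x2=T, x3=T, x4=T, x5=T, x6=T, x7=F, x8=T, x9=F, x10=T, x11=F, x12=F, x13=F

Check each clause:
  1. (!x9 || !x12) — !x12 is true.
  2. (!x1 || !x9 || !x4) — !x9 is true.
  3. (x1 || x4) — x1 is true.
  4. (!x11 || x12 || x7) — !x11 is true.
  5. (x2 || x6) — x2 is true.
  6. (!x9 || x10) — x10 is true.
  7. (!x6 || x1) — x1 is true.
  8. (x6 || x13 || x12) — x6 is true.
  9. (!x5 || !x9) — !x9 is true.
  10. (x1 || !x12 || x4) — x1 is true.
  11. (x3 || x12) — x3 is true.
  12. (x12 || !x3 || x10) — x10 is true.
  13. (!x7 || x10 || x4) — !x7 is true.
  14. (x5 || x1 || x9) — x1 is true.
  15. (!x5 || x7 || x8) — x8 is true.
  16. (!x12 || !x13) — !x13 is true.
  17. (!x2 || x3) — x3 is true.
  18. (x6 || !x13) — !x13 is true.
  19. (!x7 || !x3) — !x7 is true.
  20. (x1 || !x11 || !x12) — x1 is true.
  21. (!x5 || !x6 || !x12) — !x12 is true.
  22. (!x2 || !x7 || x1) — x1 is true.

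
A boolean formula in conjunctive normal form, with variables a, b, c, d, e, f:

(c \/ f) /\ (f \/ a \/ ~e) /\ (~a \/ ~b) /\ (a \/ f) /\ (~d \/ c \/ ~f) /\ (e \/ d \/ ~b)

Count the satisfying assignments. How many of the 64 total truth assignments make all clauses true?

20

Case analysis on f and a:
  f=1, a=1: e free; 3 ways for (b,c,d) × 2^1 = 6.
  f=1, a=0: 10 of the 16 assignments to (b,c,d,e) work.
  f=0, a=1: remaining (b,c,d,e) ∈ {(0,1,0,0); (0,1,0,1); (0,1,1,0); (0,1,1,1)} — 4.
  f=0, a=0: a clause becomes empty — 0.
Total: 6 + 10 + 4 + 0 = 20.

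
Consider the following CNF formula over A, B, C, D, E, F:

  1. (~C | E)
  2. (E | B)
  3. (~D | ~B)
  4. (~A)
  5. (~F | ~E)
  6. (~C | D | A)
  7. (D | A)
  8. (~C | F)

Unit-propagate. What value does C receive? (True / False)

(~A) is a unit clause: A = False.
In (D | A), A is now false; D must hold, so D = True.
From (~D | ~B) and D = True: B = False.
In (E | B), B is now false; E must hold, so E = True.
(~E | ~F): since E = True, the clause reduces to (~F). F = False.
From (F | ~C) and F = False: C = False.

False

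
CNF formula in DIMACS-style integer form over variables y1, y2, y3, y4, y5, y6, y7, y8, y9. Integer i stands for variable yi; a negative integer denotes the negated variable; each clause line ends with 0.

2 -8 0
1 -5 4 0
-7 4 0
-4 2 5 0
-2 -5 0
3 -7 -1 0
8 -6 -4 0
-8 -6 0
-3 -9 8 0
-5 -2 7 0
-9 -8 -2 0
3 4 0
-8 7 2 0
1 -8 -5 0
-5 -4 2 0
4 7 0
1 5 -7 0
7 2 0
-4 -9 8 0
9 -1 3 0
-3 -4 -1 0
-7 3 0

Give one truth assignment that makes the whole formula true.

Pure literal: y6 appears only negated; assign y6 = False.
Set y1 = False and propagate.
For the remaining variables, y2 = True, y3 = False, y4 = True, y5 = False, y7 = False, y8 = False, y9 = False works.
Every clause has at least one true literal under this assignment.

y1=0, y2=1, y3=0, y4=1, y5=0, y6=0, y7=0, y8=0, y9=0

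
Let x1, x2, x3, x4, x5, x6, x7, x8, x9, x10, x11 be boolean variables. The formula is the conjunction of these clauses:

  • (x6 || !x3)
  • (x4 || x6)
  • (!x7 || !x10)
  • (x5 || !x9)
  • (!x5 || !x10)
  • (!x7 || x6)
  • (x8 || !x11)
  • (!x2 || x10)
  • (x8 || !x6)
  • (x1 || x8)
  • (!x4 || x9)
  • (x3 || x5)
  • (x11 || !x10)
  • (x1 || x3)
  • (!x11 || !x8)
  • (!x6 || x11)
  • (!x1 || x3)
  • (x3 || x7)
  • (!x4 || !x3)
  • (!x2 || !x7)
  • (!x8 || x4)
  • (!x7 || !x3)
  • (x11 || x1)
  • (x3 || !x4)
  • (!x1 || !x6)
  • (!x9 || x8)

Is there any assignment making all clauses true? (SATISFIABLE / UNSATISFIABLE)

x3 = True:
  propagation gives x6=True, x8=True, x11=False; an empty clause results — contradiction.
x3 = False:
  propagation gives x5=True, x10=False, x2=False, x1=True; an empty clause results — contradiction.
Every branch closes, so no satisfying assignment exists.

UNSATISFIABLE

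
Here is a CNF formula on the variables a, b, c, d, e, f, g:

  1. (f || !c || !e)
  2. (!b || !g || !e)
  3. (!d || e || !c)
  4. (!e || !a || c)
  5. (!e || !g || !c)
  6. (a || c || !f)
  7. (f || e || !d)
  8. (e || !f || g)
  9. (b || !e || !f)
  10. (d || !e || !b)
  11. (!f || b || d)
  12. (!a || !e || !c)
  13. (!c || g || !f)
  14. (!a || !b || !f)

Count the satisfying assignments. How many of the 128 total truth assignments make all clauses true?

23

Split on e, then f.
  e=1, f=1: a clause becomes empty — 0.
  e=1, f=0: 5 of the 32 assignments to (a,b,c,d,g) work.
  e=0, f=1: remaining (a,b,c,d,g) ∈ {(0,1,1,0,1); (1,0,0,1,1)} — 2.
  e=0, f=0: forces d=0; a, b, c, g free → 2^4 = 16.
Total: 0 + 5 + 2 + 16 = 23.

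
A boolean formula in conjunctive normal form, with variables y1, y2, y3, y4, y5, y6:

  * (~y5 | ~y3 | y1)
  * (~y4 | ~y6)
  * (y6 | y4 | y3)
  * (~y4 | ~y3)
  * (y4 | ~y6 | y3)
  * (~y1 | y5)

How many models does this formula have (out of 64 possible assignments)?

14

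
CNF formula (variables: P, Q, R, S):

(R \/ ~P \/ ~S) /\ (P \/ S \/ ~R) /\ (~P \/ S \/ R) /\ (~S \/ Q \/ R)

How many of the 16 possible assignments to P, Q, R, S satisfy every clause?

9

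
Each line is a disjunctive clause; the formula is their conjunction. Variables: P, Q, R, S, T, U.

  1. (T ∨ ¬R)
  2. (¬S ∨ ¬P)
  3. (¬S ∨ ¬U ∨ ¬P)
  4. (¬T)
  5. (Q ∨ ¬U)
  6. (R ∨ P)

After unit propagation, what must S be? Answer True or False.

Unit clause (¬T) sets T = False.
(¬R ∨ T) with T = False leaves only ¬R, so R = False.
(P ∨ R) with R = False leaves only P, so P = True.
(¬S ∨ ¬P) with P = True leaves only ¬S, so S = False.

False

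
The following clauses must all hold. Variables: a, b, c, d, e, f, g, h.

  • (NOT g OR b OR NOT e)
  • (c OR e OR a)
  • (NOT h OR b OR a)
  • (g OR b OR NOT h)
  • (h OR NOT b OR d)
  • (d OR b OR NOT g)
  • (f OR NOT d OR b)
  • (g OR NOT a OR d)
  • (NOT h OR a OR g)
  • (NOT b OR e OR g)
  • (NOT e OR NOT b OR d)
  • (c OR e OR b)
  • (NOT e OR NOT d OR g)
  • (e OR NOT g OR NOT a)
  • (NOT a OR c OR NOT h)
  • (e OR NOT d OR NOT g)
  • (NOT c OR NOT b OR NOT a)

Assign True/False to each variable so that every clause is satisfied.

a=F  b=T  c=T  d=T  e=T  f=F  g=T  h=T

Branch on a: take a = False.
Branch on b: take b = True.
Set c = True and propagate.
The remaining clauses are satisfied by d = True, e = True, f = False, g = True, h = True.
Every clause has at least one true literal under this assignment.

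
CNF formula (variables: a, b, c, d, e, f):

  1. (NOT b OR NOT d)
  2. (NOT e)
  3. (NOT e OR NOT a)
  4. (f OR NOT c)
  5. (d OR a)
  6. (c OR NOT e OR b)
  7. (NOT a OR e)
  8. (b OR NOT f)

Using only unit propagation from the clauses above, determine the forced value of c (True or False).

(NOT e) is a unit clause: e = False.
(e OR NOT a): since e = False, the clause reduces to (NOT a). a = False.
(a OR d): since a = False, the clause reduces to (d). d = True.
From (NOT d OR NOT b) and d = True: b = False.
(b OR NOT f): since b = False, the clause reduces to (NOT f). f = False.
(f OR NOT c): since f = False, the clause reduces to (NOT c). c = False.

False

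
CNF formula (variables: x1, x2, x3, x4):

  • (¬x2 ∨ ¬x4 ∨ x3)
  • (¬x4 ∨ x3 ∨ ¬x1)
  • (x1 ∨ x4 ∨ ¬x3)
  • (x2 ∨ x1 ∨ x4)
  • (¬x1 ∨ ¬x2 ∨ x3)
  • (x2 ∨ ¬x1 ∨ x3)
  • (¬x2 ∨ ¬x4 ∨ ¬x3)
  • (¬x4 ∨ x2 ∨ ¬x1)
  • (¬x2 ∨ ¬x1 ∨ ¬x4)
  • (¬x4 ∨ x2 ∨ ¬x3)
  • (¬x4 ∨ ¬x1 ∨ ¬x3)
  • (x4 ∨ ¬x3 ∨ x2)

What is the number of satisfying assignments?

3

The models are:
  x1=0 x2=0 x3=0 x4=1
  x1=0 x2=1 x3=0 x4=0
  x1=1 x2=1 x3=1 x4=0
That's 3 in total.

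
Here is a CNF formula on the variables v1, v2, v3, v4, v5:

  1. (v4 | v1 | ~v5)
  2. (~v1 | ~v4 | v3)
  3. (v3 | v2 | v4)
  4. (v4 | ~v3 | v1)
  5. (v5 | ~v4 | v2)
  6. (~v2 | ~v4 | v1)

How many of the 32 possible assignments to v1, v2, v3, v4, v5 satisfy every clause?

12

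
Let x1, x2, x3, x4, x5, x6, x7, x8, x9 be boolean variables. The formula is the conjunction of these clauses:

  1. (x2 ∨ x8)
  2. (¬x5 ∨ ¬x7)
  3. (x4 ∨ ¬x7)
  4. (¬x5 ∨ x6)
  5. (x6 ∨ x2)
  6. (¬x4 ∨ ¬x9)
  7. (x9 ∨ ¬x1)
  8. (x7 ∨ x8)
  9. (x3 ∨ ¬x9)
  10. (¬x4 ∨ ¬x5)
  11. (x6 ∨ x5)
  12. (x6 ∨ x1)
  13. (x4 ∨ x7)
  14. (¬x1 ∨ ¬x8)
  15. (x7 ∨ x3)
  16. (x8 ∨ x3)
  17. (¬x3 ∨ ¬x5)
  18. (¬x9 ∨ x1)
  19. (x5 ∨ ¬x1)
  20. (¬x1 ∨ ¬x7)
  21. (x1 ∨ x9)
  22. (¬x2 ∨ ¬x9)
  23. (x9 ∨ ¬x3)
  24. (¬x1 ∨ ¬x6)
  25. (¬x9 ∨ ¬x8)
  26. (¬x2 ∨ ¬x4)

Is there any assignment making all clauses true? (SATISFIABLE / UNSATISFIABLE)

UNSATISFIABLE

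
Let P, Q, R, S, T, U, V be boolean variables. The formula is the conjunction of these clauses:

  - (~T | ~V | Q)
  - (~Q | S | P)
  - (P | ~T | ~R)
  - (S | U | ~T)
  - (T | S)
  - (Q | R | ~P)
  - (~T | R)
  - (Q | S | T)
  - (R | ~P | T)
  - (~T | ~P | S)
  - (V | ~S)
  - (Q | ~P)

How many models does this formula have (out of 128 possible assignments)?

Case analysis on T and P:
  T=1, P=1: remaining (Q,R,S,U,V) ∈ {(1,1,1,0,1); (1,1,1,1,1)} — 2.
  T=1, P=0: a clause becomes empty — 0.
  T=0, P=1: remaining (Q,R,S,U,V) ∈ {(1,1,1,0,1); (1,1,1,1,1)} — 2.
  T=0, P=0: forces S=1; V=1; Q, R, U free → 2^3 = 8.
Total: 2 + 0 + 2 + 8 = 12.

12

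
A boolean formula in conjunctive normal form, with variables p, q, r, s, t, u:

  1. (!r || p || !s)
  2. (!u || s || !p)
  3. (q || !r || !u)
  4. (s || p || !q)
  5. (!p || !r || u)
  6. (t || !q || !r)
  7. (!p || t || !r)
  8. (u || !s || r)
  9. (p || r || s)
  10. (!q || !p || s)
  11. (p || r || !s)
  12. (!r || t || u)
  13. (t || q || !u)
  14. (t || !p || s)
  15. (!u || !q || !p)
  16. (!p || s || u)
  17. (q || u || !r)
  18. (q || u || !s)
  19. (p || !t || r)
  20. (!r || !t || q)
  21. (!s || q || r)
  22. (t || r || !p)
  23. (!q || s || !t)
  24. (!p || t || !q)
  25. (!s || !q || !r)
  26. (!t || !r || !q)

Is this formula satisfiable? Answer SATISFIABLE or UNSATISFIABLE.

r = True:
  q = True:
    propagation gives t=True; an empty clause results — contradiction.
  q = False:
    propagation gives u=False; an empty clause results — contradiction.
r = False:
  p = True:
    s = True:
      propagation gives u=True, q=False; contradiction.
    s = False:
      propagation gives u=False; contradiction.
  p = False:
    propagation gives s=True; an empty clause results — contradiction.
Every branch closes, so no satisfying assignment exists.

UNSATISFIABLE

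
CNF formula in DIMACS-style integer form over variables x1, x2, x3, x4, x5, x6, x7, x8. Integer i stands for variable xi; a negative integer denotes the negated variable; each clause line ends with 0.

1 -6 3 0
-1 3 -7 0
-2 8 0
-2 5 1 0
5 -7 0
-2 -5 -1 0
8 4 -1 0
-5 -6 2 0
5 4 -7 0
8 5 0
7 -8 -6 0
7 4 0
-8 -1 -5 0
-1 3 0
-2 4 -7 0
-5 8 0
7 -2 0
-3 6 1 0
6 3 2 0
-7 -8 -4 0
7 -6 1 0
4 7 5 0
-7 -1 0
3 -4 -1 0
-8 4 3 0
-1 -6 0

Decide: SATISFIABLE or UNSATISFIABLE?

SATISFIABLE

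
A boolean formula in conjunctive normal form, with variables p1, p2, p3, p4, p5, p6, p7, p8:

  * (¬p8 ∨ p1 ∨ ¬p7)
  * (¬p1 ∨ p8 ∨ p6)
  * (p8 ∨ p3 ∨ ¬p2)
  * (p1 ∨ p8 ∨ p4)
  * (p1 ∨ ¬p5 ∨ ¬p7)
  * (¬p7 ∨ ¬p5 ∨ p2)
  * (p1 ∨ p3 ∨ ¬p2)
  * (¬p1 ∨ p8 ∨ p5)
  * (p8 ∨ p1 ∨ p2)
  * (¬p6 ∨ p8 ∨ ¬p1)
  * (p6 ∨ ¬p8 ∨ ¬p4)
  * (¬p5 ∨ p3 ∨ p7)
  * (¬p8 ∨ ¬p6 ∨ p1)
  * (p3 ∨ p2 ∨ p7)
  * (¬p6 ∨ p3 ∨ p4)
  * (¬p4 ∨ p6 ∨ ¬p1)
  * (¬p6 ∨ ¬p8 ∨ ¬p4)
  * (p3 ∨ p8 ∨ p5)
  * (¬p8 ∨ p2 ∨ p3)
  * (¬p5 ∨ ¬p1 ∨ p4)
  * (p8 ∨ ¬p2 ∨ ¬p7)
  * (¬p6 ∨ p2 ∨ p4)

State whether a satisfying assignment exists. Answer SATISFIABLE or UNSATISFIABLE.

SATISFIABLE

Pure literal: p3 appears only positively; assign p3 = True.
Try p1 = True.
The remaining clauses are satisfied by p2 = True, p4 = False, p5 = False, p6 = False, p7 = False, p8 = True.
So p1=True  p2=True  p3=True  p4=False  p5=False  p6=False  p7=False  p8=True is a satisfying assignment.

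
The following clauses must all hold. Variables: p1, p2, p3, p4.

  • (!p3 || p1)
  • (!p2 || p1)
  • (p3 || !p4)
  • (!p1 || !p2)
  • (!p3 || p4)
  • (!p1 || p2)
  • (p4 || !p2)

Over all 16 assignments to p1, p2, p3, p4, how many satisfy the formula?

The models are:
  p1=F p2=F p3=F p4=F
That's 1 in total.

1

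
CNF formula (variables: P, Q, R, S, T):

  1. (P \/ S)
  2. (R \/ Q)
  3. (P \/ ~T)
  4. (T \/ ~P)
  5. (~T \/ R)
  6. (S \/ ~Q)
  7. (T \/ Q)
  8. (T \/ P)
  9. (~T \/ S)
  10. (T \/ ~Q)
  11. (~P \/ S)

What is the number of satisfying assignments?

Satisfying assignments:
  P=T Q=F R=T S=T T=T
  P=T Q=T R=T S=T T=T
Count: 2.

2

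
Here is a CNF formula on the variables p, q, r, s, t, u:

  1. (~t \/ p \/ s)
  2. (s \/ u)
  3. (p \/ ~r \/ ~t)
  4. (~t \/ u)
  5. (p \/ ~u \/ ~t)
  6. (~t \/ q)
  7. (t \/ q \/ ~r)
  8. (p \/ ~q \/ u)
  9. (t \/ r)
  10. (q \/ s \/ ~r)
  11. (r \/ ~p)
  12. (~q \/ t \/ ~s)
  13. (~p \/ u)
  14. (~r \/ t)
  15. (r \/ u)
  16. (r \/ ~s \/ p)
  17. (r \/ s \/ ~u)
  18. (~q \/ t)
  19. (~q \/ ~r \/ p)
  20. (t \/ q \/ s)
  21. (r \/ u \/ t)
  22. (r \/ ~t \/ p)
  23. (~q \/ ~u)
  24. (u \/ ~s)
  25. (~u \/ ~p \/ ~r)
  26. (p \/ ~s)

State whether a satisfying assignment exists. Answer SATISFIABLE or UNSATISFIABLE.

UNSATISFIABLE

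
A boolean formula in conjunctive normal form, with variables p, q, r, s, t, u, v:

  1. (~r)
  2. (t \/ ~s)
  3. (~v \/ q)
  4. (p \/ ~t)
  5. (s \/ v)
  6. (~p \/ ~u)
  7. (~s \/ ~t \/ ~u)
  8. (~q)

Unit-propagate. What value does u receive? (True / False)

False

(~r) is a unit clause: r = False.
(~q) stands alone — q = False.
In (~v \/ q), q is now false; ~v must hold, so v = False.
(s \/ v) with v = False leaves only s, so s = True.
From (t \/ ~s) and s = True: t = True.
In (~t \/ p), ~t is now false; p must hold, so p = True.
(~p \/ ~u) with p = True leaves only ~u, so u = False.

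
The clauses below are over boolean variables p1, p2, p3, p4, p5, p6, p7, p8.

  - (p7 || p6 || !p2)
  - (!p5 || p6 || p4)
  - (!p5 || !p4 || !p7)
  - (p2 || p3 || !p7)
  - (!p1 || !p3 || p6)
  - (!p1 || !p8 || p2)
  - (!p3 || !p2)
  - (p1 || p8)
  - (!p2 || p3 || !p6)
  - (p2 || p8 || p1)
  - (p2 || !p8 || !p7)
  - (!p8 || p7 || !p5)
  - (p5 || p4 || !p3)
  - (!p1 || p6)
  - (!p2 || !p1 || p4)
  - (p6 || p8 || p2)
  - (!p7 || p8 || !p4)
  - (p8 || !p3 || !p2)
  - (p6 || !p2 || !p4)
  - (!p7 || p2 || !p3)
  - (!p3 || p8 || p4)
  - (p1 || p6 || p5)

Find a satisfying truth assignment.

p1 = T, p2 = F, p3 = T, p4 = T, p5 = T, p6 = T, p7 = F, p8 = F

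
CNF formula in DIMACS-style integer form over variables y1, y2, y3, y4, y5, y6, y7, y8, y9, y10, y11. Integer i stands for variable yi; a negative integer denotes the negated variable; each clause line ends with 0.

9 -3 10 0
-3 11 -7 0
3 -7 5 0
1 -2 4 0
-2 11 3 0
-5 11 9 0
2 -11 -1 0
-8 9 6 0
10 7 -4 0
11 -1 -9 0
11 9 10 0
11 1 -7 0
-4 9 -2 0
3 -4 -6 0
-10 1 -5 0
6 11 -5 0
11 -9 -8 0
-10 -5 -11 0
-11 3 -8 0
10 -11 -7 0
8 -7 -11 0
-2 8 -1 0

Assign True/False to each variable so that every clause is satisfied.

y1=False, y2=False, y3=False, y4=False, y5=True, y6=True, y7=False, y8=False, y9=True, y10=False, y11=True

Check each clause:
  1. (y9 | y10 | ~y3) — y9 is true.
  2. (~y3 | y11 | ~y7) — ~y7 is true.
  3. (~y7 | y3 | y5) — ~y7 is true.
  4. (~y2 | y1 | y4) — ~y2 is true.
  5. (y11 | ~y2 | y3) — y11 is true.
  6. (y11 | y9 | ~y5) — y11 is true.
  7. (y2 | ~y1 | ~y11) — ~y1 is true.
  8. (y9 | ~y8 | y6) — ~y8 is true.
  9. (~y4 | y10 | y7) — ~y4 is true.
  10. (~y9 | y11 | ~y1) — y11 is true.
  11. (y9 | y11 | y10) — y9 is true.
  12. (~y7 | y1 | y11) — ~y7 is true.
  13. (~y2 | y9 | ~y4) — y9 is true.
  14. (~y6 | y3 | ~y4) — ~y4 is true.
  15. (~y5 | ~y10 | y1) — ~y10 is true.
  16. (~y5 | y6 | y11) — y11 is true.
  17. (~y9 | y11 | ~y8) — ~y8 is true.
  18. (~y5 | ~y11 | ~y10) — ~y10 is true.
  19. (~y11 | y3 | ~y8) — ~y8 is true.
  20. (y10 | ~y7 | ~y11) — ~y7 is true.
  21. (y8 | ~y7 | ~y11) — ~y7 is true.
  22. (~y2 | ~y1 | y8) — ~y1 is true.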